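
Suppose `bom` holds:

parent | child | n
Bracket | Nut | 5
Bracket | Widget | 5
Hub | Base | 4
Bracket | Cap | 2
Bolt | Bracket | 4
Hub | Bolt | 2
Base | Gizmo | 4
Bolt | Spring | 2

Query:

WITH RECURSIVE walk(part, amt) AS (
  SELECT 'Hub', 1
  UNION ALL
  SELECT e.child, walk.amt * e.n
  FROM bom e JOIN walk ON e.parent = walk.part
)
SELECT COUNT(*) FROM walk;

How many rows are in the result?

9

Base: (Hub, amt=1).
Iteration 1: components of {Hub} -> Base = 1*4 = 4, Bolt = 1*2 = 2.
Iteration 2: components of {Base,Bolt} -> Bracket = 2*4 = 8, Gizmo = 4*4 = 16, Spring = 2*2 = 4.
Iteration 3: components of {Bracket,Gizmo,Spring} -> Cap = 8*2 = 16, Nut = 8*5 = 40, Widget = 8*5 = 40.
Iteration 4: no further components; recursion stops.
Total rows emitted: 9.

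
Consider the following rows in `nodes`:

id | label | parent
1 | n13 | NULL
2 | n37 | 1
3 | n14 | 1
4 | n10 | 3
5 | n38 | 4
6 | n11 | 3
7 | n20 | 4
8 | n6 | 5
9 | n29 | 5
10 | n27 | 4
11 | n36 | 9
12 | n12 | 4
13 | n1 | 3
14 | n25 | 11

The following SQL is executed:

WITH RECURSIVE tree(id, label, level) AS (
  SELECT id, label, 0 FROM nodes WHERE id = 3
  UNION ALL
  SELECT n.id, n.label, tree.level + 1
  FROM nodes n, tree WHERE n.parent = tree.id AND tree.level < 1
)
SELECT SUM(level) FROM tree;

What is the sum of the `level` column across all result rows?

3

Base: id=3 (n14) at level 0.
Iteration 1: rows with parent in {3} -> n10 (id 4, level 1), n11 (id 6, level 1), n1 (id 13, level 1).
Iteration 2: level < 1 fails for all current rows; recursion stops.
SUM(level) = 0 + 1 + 1 + 1 = 3.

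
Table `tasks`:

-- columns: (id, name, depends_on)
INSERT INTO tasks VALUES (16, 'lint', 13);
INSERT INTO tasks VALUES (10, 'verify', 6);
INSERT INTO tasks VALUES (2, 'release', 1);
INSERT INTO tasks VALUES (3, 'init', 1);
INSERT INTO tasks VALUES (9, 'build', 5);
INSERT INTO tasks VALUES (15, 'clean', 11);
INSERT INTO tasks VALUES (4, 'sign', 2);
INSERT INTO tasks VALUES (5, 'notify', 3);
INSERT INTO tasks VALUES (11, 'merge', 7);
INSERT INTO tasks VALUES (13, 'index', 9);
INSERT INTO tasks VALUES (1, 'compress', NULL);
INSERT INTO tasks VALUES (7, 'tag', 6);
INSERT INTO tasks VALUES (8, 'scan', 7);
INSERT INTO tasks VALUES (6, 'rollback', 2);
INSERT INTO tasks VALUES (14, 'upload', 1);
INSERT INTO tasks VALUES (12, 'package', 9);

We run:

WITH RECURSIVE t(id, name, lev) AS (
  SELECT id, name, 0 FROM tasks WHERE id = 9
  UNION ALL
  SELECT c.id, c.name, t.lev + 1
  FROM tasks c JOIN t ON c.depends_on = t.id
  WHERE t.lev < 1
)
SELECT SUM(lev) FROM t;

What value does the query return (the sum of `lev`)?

Base: id=9 (build) at lev 0.
Iteration 1: rows with depends_on in {9} -> package (id 12, lev 1), index (id 13, lev 1).
Iteration 2: lev < 1 fails for all current rows; recursion stops.
SUM(lev) = 0 + 1 + 1 = 2.

2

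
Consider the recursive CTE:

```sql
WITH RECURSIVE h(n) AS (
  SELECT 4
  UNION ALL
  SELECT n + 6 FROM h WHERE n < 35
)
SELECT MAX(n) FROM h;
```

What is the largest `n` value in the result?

40

Base: n=4.
Iteration 1: 4 < 35 holds -> n = 4 + 6 = 10.
Iteration 2: 10 < 35 holds -> n = 10 + 6 = 16.
Iteration 3: 16 < 35 holds -> n = 16 + 6 = 22.
Iteration 4: 22 < 35 holds -> n = 22 + 6 = 28.
Iteration 5: 28 < 35 holds -> n = 28 + 6 = 34.
Iteration 6: 34 < 35 holds -> n = 34 + 6 = 40.
Iteration 7: 40 < 35 fails; recursion stops.
n values: 4, 10, 16, 22, 28, 34, 40; the maximum is 40.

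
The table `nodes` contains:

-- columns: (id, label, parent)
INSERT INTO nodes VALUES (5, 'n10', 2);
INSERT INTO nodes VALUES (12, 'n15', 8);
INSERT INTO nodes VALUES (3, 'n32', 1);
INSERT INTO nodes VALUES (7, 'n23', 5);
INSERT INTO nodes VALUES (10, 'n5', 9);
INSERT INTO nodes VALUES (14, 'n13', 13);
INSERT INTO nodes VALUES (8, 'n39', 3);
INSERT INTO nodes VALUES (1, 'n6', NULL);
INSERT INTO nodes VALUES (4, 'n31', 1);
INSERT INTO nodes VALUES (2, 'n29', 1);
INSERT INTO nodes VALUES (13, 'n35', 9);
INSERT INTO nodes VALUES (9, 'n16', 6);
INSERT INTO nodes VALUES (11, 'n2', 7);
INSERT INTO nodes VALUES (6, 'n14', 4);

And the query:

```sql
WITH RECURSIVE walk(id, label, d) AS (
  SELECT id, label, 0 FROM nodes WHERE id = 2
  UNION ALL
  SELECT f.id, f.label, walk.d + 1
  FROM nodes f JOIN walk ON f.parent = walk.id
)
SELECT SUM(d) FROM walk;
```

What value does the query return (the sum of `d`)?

Base: id=2 (n29) at d 0.
Iteration 1: rows with parent in {2} -> n10 (id 5, d 1).
Iteration 2: rows with parent in {5} -> n23 (id 7, d 2).
Iteration 3: rows with parent in {7} -> n2 (id 11, d 3).
Iteration 4: no rows with parent in {11}; recursion stops.
SUM(d) = 0 + 1 + 2 + 3 = 6.

6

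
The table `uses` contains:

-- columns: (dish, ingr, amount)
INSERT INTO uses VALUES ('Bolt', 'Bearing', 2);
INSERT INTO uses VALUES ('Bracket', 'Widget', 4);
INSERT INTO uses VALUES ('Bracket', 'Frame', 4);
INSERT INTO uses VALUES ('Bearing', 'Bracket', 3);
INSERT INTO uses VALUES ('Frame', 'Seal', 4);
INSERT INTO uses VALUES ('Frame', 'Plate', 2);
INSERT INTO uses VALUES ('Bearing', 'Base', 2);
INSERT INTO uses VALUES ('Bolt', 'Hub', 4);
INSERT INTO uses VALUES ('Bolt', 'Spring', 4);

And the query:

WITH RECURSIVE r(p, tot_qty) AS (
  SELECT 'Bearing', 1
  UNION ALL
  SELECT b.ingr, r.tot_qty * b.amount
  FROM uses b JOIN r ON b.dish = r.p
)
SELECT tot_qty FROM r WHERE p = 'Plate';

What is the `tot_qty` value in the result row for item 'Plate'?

24

Base: (Bearing, tot_qty=1).
Iteration 1: components of {Bearing} -> Base = 1*2 = 2, Bracket = 1*3 = 3.
Iteration 2: components of {Base,Bracket} -> Frame = 3*4 = 12, Widget = 3*4 = 12.
Iteration 3: components of {Frame,Widget} -> Plate = 12*2 = 24, Seal = 12*4 = 48.
Iteration 4: no further components; recursion stops.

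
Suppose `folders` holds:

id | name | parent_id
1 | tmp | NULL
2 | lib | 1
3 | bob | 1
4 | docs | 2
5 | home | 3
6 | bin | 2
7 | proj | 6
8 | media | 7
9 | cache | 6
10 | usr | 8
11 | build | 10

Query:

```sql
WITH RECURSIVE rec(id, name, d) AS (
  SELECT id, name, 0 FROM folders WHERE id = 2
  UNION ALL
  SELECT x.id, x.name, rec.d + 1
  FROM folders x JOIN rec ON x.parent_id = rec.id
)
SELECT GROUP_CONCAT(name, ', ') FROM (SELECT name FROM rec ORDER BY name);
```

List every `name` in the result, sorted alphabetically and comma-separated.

Base: id=2 (lib) at d 0.
Iteration 1: rows with parent_id in {2} -> docs (id 4, d 1), bin (id 6, d 1).
Iteration 2: rows with parent_id in {4,6} -> proj (id 7, d 2), cache (id 9, d 2).
Iteration 3: rows with parent_id in {7,9} -> media (id 8, d 3).
Iteration 4: rows with parent_id in {8} -> usr (id 10, d 4).
Iteration 5: rows with parent_id in {10} -> build (id 11, d 5).
Iteration 6: no rows with parent_id in {11}; recursion stops.

bin, build, cache, docs, lib, media, proj, usr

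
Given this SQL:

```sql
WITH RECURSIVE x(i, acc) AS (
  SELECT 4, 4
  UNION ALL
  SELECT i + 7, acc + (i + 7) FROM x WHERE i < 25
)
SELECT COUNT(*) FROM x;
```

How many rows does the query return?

4

Base: i=4, acc=4.
Iteration 1: 4 < 25 holds -> i = 4 + 7 = 11, acc = 4 + 11 = 15.
Iteration 2: 11 < 25 holds -> i = 11 + 7 = 18, acc = 15 + 18 = 33.
Iteration 3: 18 < 25 holds -> i = 18 + 7 = 25, acc = 33 + 25 = 58.
Iteration 4: 25 < 25 fails; recursion stops.
Total rows emitted: 4.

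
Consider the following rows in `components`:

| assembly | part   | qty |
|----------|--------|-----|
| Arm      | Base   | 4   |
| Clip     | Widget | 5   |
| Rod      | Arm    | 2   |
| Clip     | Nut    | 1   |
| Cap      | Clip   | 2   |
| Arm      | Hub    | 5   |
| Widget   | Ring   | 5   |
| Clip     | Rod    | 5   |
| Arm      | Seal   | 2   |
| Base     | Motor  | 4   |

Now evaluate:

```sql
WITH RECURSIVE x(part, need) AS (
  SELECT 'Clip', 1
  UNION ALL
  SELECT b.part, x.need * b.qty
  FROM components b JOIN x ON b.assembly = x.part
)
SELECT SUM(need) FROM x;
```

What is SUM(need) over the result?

Base: (Clip, need=1).
Iteration 1: components of {Clip} -> Nut = 1*1 = 1, Rod = 1*5 = 5, Widget = 1*5 = 5.
Iteration 2: components of {Nut,Rod,Widget} -> Arm = 5*2 = 10, Ring = 5*5 = 25.
Iteration 3: components of {Arm,Ring} -> Base = 10*4 = 40, Hub = 10*5 = 50, Seal = 10*2 = 20.
Iteration 4: components of {Base,Hub,Seal} -> Motor = 40*4 = 160.
Iteration 5: no further components; recursion stops.
SUM(need) = 1 + 5 + 5 + 1 + 25 + 10 + 20 + 50 + 40 + 160 = 317.

317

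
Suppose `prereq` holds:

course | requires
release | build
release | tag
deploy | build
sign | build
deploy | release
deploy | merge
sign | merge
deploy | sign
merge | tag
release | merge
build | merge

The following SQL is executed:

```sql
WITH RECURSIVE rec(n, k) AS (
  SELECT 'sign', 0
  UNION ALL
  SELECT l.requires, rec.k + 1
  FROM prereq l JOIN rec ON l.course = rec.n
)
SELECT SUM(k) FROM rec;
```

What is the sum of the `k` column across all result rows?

Base: (sign, k=0).
Iteration 1: edges from {sign} -> (build, k=1), (merge, k=1).
Iteration 2: edges from {build,merge} -> (merge, k=2), (tag, k=2).
Iteration 3: edges from {merge,tag} -> (tag, k=3).
Iteration 4: no outgoing edges from {tag}; recursion stops.
SUM(k) = 0 + 1 + 1 + 2 + 2 + 3 = 9.

9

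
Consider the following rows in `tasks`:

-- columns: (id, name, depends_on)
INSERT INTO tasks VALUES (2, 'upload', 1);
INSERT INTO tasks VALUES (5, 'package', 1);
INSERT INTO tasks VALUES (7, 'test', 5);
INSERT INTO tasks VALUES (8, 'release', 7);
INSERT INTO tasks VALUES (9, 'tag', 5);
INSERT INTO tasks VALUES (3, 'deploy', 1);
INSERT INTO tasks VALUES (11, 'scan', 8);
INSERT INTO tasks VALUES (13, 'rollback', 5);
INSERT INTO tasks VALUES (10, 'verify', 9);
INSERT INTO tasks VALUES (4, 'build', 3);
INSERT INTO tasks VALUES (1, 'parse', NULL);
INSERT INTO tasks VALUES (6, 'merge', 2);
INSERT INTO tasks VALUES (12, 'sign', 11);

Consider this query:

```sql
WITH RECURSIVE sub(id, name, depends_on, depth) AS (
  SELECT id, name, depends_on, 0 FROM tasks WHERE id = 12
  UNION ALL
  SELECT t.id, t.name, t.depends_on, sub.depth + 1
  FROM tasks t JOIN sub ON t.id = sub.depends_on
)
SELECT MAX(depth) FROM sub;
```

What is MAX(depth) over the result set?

Base: id=12 (sign), depends_on=11, depth 0.
Iteration 1: join on id=11 -> scan (id 11, depends_on=8, depth 1).
Iteration 2: join on id=8 -> release (id 8, depends_on=7, depth 2).
Iteration 3: join on id=7 -> test (id 7, depends_on=5, depth 3).
Iteration 4: join on id=5 -> package (id 5, depends_on=1, depth 4).
Iteration 5: join on id=1 -> parse (id 1, depends_on=NULL, depth 5).
Iteration 6: depends_on is NULL; no match; recursion stops.
depth values: 0, 1, 2, 3, 4, 5; the maximum is 5.

5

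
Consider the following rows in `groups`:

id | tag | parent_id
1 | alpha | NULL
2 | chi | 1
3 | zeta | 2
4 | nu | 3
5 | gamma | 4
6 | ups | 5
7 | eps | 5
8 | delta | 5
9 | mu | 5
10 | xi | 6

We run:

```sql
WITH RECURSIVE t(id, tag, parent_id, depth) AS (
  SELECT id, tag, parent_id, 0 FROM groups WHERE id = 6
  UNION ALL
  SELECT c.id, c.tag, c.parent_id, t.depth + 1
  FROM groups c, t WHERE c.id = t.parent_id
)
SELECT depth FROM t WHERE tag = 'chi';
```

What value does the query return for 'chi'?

Base: id=6 (ups), parent_id=5, depth 0.
Iteration 1: join on id=5 -> gamma (id 5, parent_id=4, depth 1).
Iteration 2: join on id=4 -> nu (id 4, parent_id=3, depth 2).
Iteration 3: join on id=3 -> zeta (id 3, parent_id=2, depth 3).
Iteration 4: join on id=2 -> chi (id 2, parent_id=1, depth 4).
Iteration 5: join on id=1 -> alpha (id 1, parent_id=NULL, depth 5).
Iteration 6: parent_id is NULL; no match; recursion stops.

4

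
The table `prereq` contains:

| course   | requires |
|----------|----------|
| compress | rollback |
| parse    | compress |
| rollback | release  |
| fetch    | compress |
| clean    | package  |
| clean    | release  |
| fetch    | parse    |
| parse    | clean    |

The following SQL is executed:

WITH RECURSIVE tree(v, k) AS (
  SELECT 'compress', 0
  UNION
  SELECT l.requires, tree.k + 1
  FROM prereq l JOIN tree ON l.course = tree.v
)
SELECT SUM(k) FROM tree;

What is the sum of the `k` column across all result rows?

3

Base: (compress, k=0).
Iteration 1: edges from {compress} -> (rollback, k=1).
Iteration 2: edges from {rollback} -> (release, k=2).
Iteration 3: no outgoing edges from {release}; recursion stops.
SUM(k) = 0 + 1 + 2 = 3.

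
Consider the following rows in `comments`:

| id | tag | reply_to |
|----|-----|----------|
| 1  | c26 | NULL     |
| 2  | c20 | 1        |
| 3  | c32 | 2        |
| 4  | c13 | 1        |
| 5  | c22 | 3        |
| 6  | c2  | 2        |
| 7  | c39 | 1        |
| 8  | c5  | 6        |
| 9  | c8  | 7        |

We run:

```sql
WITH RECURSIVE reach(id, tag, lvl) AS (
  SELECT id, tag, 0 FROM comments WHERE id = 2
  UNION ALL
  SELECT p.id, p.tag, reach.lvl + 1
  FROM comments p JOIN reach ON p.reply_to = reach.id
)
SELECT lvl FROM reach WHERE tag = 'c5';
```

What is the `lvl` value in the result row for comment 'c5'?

Base: id=2 (c20) at lvl 0.
Iteration 1: rows with reply_to in {2} -> c32 (id 3, lvl 1), c2 (id 6, lvl 1).
Iteration 2: rows with reply_to in {3,6} -> c22 (id 5, lvl 2), c5 (id 8, lvl 2).
Iteration 3: no rows with reply_to in {5,8}; recursion stops.

2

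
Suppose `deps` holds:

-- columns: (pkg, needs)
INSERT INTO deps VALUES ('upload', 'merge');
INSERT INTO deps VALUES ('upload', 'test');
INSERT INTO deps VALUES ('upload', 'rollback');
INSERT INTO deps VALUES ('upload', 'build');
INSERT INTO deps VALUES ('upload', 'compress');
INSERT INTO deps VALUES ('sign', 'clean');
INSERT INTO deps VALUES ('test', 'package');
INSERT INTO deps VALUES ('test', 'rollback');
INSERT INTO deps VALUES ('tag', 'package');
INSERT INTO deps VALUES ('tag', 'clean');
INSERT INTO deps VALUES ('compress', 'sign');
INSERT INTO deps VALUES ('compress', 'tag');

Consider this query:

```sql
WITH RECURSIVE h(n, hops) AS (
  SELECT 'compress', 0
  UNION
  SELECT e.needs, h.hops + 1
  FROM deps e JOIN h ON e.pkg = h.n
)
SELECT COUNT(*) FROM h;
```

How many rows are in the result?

Base: (compress, hops=0).
Iteration 1: edges from {compress} -> (sign, hops=1), (tag, hops=1).
Iteration 2: edges from {sign,tag} -> (clean, hops=2), (package, hops=2). [UNION drops 1 duplicate row(s)]
Iteration 3: no outgoing edges from {clean,package}; recursion stops.
Total rows emitted: 5.

5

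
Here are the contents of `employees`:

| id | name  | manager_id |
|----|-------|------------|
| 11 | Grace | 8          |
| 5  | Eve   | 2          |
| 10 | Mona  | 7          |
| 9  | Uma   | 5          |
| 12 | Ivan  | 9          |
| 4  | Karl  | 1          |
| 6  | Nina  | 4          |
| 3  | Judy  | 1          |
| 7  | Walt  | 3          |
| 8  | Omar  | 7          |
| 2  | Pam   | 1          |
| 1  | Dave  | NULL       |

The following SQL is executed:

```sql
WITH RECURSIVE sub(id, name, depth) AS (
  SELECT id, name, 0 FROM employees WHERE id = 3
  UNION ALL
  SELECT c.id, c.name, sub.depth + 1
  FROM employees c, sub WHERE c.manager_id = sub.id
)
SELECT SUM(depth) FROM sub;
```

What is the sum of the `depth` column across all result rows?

Base: id=3 (Judy) at depth 0.
Iteration 1: rows with manager_id in {3} -> Walt (id 7, depth 1).
Iteration 2: rows with manager_id in {7} -> Omar (id 8, depth 2), Mona (id 10, depth 2).
Iteration 3: rows with manager_id in {8,10} -> Grace (id 11, depth 3).
Iteration 4: no rows with manager_id in {11}; recursion stops.
SUM(depth) = 0 + 1 + 2 + 2 + 3 = 8.

8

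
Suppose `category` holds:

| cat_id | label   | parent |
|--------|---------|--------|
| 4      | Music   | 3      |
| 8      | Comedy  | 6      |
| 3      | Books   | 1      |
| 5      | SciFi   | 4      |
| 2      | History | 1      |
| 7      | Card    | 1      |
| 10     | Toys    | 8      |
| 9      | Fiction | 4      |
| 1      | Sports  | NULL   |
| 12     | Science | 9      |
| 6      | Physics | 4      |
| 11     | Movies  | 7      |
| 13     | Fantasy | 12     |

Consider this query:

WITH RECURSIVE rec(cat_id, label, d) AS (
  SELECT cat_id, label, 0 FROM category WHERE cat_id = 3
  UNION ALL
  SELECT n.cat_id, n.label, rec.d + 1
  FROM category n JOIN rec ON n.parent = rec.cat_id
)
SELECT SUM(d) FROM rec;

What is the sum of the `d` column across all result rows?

Base: cat_id=3 (Books) at d 0.
Iteration 1: rows with parent in {3} -> Music (id 4, d 1).
Iteration 2: rows with parent in {4} -> SciFi (id 5, d 2), Physics (id 6, d 2), Fiction (id 9, d 2).
Iteration 3: rows with parent in {5,6,9} -> Comedy (id 8, d 3), Science (id 12, d 3).
Iteration 4: rows with parent in {8,12} -> Toys (id 10, d 4), Fantasy (id 13, d 4).
Iteration 5: no rows with parent in {10,13}; recursion stops.
SUM(d) = 0 + 1 + 2 + 2 + 2 + 3 + 3 + 4 + 4 = 21.

21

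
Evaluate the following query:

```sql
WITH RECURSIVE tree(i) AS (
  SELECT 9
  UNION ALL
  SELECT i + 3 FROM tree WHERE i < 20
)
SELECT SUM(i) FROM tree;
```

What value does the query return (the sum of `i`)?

75

Base: i=9.
Iteration 1: 9 < 20 holds -> i = 9 + 3 = 12.
Iteration 2: 12 < 20 holds -> i = 12 + 3 = 15.
Iteration 3: 15 < 20 holds -> i = 15 + 3 = 18.
Iteration 4: 18 < 20 holds -> i = 18 + 3 = 21.
Iteration 5: 21 < 20 fails; recursion stops.
SUM(i) = 9 + 12 + 15 + 18 + 21 = 75.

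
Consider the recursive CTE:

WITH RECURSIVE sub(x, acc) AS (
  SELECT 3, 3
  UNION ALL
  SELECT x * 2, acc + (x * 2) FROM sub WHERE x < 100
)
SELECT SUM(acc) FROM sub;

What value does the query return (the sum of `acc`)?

Base: x=3, acc=3.
Iteration 1: 3 < 100 holds -> x = 3 * 2 = 6, acc = 3 + 6 = 9.
Iteration 2: 6 < 100 holds -> x = 6 * 2 = 12, acc = 9 + 12 = 21.
Iteration 3: 12 < 100 holds -> x = 12 * 2 = 24, acc = 21 + 24 = 45.
Iteration 4: 24 < 100 holds -> x = 24 * 2 = 48, acc = 45 + 48 = 93.
Iteration 5: 48 < 100 holds -> x = 48 * 2 = 96, acc = 93 + 96 = 189.
Iteration 6: 96 < 100 holds -> x = 96 * 2 = 192, acc = 189 + 192 = 381.
Iteration 7: 192 < 100 fails; recursion stops.
SUM(acc) = 3 + 9 + 21 + 45 + 93 + 189 + 381 = 741.

741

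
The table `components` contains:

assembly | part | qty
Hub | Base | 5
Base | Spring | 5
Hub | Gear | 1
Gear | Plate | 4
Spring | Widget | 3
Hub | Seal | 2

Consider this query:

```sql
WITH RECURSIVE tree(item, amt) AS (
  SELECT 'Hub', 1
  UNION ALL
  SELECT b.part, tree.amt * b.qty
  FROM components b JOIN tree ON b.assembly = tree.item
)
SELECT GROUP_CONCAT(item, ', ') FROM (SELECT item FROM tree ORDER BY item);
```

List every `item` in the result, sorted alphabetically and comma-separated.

Base, Gear, Hub, Plate, Seal, Spring, Widget

Base: (Hub, amt=1).
Iteration 1: components of {Hub} -> Base = 1*5 = 5, Gear = 1*1 = 1, Seal = 1*2 = 2.
Iteration 2: components of {Base,Gear,Seal} -> Plate = 1*4 = 4, Spring = 5*5 = 25.
Iteration 3: components of {Plate,Spring} -> Widget = 25*3 = 75.
Iteration 4: no further components; recursion stops.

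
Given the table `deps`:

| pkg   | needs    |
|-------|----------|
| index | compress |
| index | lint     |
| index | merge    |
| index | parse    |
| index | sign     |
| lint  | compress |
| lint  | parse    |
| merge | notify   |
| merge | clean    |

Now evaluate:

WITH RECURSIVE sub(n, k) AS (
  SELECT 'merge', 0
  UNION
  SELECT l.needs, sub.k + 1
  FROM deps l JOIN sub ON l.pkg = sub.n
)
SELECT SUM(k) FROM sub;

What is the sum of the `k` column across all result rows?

Base: (merge, k=0).
Iteration 1: edges from {merge} -> (clean, k=1), (notify, k=1).
Iteration 2: no outgoing edges from {clean,notify}; recursion stops.
SUM(k) = 0 + 1 + 1 = 2.

2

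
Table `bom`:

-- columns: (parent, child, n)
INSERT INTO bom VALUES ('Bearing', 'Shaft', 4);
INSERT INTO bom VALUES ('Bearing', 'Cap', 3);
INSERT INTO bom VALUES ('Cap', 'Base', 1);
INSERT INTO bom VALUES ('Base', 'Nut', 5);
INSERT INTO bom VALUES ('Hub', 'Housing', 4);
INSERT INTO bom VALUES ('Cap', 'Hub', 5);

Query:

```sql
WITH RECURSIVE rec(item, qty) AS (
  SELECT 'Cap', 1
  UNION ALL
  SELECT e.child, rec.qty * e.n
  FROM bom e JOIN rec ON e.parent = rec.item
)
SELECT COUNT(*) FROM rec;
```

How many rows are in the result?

Base: (Cap, qty=1).
Iteration 1: components of {Cap} -> Base = 1*1 = 1, Hub = 1*5 = 5.
Iteration 2: components of {Base,Hub} -> Housing = 5*4 = 20, Nut = 1*5 = 5.
Iteration 3: no further components; recursion stops.
Total rows emitted: 5.

5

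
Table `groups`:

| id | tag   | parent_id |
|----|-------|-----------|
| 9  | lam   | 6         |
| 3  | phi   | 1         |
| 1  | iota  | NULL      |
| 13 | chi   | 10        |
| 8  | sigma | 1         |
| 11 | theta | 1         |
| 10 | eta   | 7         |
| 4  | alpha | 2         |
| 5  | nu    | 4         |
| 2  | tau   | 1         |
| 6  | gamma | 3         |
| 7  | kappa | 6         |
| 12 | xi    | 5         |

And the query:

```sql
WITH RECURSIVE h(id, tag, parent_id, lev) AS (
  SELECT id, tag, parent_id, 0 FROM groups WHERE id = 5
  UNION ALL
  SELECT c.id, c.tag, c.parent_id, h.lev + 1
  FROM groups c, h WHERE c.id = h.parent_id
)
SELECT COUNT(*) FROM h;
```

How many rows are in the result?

4

Base: id=5 (nu), parent_id=4, lev 0.
Iteration 1: join on id=4 -> alpha (id 4, parent_id=2, lev 1).
Iteration 2: join on id=2 -> tau (id 2, parent_id=1, lev 2).
Iteration 3: join on id=1 -> iota (id 1, parent_id=NULL, lev 3).
Iteration 4: parent_id is NULL; no match; recursion stops.
Total rows emitted: 4.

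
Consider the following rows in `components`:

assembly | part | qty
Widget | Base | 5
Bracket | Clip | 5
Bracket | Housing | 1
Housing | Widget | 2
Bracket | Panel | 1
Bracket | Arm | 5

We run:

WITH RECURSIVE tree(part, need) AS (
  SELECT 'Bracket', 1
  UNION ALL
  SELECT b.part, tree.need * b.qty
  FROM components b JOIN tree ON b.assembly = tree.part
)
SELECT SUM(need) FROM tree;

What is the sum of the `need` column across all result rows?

25

Base: (Bracket, need=1).
Iteration 1: components of {Bracket} -> Arm = 1*5 = 5, Clip = 1*5 = 5, Housing = 1*1 = 1, Panel = 1*1 = 1.
Iteration 2: components of {Arm,Clip,Housing,Panel} -> Widget = 1*2 = 2.
Iteration 3: components of {Widget} -> Base = 2*5 = 10.
Iteration 4: no further components; recursion stops.
SUM(need) = 1 + 5 + 1 + 1 + 5 + 2 + 10 = 25.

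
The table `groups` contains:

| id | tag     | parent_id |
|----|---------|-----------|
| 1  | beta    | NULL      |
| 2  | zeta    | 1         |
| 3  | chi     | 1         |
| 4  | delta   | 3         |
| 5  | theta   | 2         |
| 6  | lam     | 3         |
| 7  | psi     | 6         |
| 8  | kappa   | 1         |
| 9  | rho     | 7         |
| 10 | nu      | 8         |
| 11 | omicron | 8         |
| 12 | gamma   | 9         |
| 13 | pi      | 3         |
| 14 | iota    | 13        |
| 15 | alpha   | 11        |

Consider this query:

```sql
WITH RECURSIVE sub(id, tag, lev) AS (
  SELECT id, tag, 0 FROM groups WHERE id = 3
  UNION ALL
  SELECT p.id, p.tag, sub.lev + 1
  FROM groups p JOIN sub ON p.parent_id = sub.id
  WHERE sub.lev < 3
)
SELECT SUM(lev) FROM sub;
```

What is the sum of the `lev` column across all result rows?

10

Base: id=3 (chi) at lev 0.
Iteration 1: rows with parent_id in {3} -> delta (id 4, lev 1), lam (id 6, lev 1), pi (id 13, lev 1).
Iteration 2: rows with parent_id in {4,6,13} -> psi (id 7, lev 2), iota (id 14, lev 2).
Iteration 3: rows with parent_id in {7,14} -> rho (id 9, lev 3).
Iteration 4: lev < 3 fails for all current rows; recursion stops.
SUM(lev) = 0 + 1 + 1 + 1 + 2 + 2 + 3 = 10.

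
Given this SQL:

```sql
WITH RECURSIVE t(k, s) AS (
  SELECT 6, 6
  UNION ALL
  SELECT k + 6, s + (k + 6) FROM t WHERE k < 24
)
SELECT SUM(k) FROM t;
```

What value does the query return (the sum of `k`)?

Base: k=6, s=6.
Iteration 1: 6 < 24 holds -> k = 6 + 6 = 12, s = 6 + 12 = 18.
Iteration 2: 12 < 24 holds -> k = 12 + 6 = 18, s = 18 + 18 = 36.
Iteration 3: 18 < 24 holds -> k = 18 + 6 = 24, s = 36 + 24 = 60.
Iteration 4: 24 < 24 fails; recursion stops.
SUM(k) = 6 + 12 + 18 + 24 = 60.

60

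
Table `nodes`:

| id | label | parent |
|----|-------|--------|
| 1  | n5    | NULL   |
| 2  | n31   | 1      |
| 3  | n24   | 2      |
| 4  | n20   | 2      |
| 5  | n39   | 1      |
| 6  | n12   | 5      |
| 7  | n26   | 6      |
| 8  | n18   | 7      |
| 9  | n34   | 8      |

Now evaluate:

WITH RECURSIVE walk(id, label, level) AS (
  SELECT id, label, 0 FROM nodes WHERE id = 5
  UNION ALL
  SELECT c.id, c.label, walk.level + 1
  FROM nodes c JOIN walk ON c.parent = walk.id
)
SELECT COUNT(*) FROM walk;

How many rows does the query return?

Base: id=5 (n39) at level 0.
Iteration 1: rows with parent in {5} -> n12 (id 6, level 1).
Iteration 2: rows with parent in {6} -> n26 (id 7, level 2).
Iteration 3: rows with parent in {7} -> n18 (id 8, level 3).
Iteration 4: rows with parent in {8} -> n34 (id 9, level 4).
Iteration 5: no rows with parent in {9}; recursion stops.
Total rows emitted: 5.

5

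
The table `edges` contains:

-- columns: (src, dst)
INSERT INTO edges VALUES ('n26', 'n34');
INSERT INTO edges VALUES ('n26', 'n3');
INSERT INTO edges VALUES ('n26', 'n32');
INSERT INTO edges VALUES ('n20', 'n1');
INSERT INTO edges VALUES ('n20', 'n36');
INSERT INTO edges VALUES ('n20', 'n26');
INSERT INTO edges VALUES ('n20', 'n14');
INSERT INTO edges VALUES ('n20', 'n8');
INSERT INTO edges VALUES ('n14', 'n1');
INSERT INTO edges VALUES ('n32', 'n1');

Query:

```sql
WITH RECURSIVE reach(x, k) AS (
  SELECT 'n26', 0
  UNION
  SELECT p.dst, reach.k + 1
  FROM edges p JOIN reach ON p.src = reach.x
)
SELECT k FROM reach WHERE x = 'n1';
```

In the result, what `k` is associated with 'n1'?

Base: (n26, k=0).
Iteration 1: edges from {n26} -> (n3, k=1), (n32, k=1), (n34, k=1).
Iteration 2: edges from {n3,n32,n34} -> (n1, k=2).
Iteration 3: no outgoing edges from {n1}; recursion stops.

2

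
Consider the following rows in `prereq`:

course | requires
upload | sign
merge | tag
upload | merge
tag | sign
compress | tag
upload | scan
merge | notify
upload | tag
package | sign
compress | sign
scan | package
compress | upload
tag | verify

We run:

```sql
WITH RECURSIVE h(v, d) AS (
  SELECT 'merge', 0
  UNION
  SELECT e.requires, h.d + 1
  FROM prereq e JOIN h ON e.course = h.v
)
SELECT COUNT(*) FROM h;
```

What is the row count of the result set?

5

Base: (merge, d=0).
Iteration 1: edges from {merge} -> (notify, d=1), (tag, d=1).
Iteration 2: edges from {notify,tag} -> (sign, d=2), (verify, d=2).
Iteration 3: no outgoing edges from {sign,verify}; recursion stops.
Total rows emitted: 5.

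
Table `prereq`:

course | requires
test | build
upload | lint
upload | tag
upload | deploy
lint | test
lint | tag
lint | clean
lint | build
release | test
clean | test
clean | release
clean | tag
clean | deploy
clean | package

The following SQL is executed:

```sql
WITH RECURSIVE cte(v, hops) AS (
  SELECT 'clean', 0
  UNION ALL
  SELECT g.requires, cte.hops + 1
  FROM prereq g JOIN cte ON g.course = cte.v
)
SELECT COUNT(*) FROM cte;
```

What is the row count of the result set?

Base: (clean, hops=0).
Iteration 1: edges from {clean} -> (deploy, hops=1), (package, hops=1), (release, hops=1), (tag, hops=1), (test, hops=1).
Iteration 2: edges from {deploy,package,release,tag,test} -> (build, hops=2), (test, hops=2).
Iteration 3: edges from {build,test} -> (build, hops=3).
Iteration 4: no outgoing edges from {build}; recursion stops.
Total rows emitted: 9.

9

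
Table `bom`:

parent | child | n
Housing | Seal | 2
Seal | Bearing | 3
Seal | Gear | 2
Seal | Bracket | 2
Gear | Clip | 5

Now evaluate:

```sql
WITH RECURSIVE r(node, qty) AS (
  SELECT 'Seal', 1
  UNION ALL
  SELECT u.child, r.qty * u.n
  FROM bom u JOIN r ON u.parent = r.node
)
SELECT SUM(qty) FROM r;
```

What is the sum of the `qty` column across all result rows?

Base: (Seal, qty=1).
Iteration 1: components of {Seal} -> Bearing = 1*3 = 3, Bracket = 1*2 = 2, Gear = 1*2 = 2.
Iteration 2: components of {Bearing,Bracket,Gear} -> Clip = 2*5 = 10.
Iteration 3: no further components; recursion stops.
SUM(qty) = 1 + 3 + 2 + 2 + 10 = 18.

18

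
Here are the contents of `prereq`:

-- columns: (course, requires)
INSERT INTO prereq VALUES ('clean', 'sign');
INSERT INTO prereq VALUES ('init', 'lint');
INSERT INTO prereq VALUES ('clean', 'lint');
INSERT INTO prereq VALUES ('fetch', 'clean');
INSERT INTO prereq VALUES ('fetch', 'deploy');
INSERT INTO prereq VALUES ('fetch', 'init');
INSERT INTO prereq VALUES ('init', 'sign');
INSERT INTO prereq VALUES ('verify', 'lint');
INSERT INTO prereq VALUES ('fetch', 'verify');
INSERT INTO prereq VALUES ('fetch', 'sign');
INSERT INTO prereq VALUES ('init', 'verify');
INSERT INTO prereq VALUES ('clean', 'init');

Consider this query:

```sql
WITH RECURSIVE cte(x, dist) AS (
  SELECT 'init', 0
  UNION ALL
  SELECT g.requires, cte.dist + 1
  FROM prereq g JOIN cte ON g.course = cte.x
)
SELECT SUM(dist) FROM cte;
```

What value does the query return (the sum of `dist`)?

Base: (init, dist=0).
Iteration 1: edges from {init} -> (lint, dist=1), (sign, dist=1), (verify, dist=1).
Iteration 2: edges from {lint,sign,verify} -> (lint, dist=2).
Iteration 3: no outgoing edges from {lint}; recursion stops.
SUM(dist) = 0 + 1 + 1 + 1 + 2 = 5.

5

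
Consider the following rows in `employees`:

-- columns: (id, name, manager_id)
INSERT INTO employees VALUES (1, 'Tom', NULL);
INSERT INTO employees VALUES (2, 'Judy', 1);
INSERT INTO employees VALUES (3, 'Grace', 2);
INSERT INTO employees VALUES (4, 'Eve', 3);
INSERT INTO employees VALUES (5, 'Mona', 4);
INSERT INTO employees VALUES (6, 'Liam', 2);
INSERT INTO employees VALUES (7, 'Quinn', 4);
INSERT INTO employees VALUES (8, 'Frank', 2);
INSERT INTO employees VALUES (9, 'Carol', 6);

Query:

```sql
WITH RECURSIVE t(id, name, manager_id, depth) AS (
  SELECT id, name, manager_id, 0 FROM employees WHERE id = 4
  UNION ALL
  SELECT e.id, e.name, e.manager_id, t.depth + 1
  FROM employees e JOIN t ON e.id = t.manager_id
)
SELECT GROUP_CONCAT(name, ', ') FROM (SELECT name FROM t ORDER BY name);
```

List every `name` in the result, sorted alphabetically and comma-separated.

Eve, Grace, Judy, Tom

Base: id=4 (Eve), manager_id=3, depth 0.
Iteration 1: join on id=3 -> Grace (id 3, manager_id=2, depth 1).
Iteration 2: join on id=2 -> Judy (id 2, manager_id=1, depth 2).
Iteration 3: join on id=1 -> Tom (id 1, manager_id=NULL, depth 3).
Iteration 4: manager_id is NULL; no match; recursion stops.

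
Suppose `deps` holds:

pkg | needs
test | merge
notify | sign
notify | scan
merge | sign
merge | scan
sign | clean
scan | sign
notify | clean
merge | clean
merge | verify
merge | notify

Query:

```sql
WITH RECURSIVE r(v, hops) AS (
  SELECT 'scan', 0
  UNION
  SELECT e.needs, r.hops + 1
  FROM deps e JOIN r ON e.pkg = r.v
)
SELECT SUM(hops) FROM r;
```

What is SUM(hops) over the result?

3

Base: (scan, hops=0).
Iteration 1: edges from {scan} -> (sign, hops=1).
Iteration 2: edges from {sign} -> (clean, hops=2).
Iteration 3: no outgoing edges from {clean}; recursion stops.
SUM(hops) = 0 + 1 + 2 = 3.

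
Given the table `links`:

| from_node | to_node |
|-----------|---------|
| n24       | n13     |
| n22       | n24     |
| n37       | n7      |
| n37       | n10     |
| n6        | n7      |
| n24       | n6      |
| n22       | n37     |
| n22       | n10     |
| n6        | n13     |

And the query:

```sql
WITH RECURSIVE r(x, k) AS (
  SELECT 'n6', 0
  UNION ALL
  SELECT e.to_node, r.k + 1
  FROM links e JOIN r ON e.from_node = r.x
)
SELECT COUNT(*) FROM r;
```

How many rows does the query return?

Base: (n6, k=0).
Iteration 1: edges from {n6} -> (n13, k=1), (n7, k=1).
Iteration 2: no outgoing edges from {n13,n7}; recursion stops.
Total rows emitted: 3.

3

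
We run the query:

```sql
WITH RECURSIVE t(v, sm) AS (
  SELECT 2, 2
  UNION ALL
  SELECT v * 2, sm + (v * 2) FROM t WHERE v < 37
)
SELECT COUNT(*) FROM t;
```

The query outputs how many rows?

Base: v=2, sm=2.
Iteration 1: 2 < 37 holds -> v = 2 * 2 = 4, sm = 2 + 4 = 6.
Iteration 2: 4 < 37 holds -> v = 4 * 2 = 8, sm = 6 + 8 = 14.
Iteration 3: 8 < 37 holds -> v = 8 * 2 = 16, sm = 14 + 16 = 30.
Iteration 4: 16 < 37 holds -> v = 16 * 2 = 32, sm = 30 + 32 = 62.
Iteration 5: 32 < 37 holds -> v = 32 * 2 = 64, sm = 62 + 64 = 126.
Iteration 6: 64 < 37 fails; recursion stops.
Total rows emitted: 6.

6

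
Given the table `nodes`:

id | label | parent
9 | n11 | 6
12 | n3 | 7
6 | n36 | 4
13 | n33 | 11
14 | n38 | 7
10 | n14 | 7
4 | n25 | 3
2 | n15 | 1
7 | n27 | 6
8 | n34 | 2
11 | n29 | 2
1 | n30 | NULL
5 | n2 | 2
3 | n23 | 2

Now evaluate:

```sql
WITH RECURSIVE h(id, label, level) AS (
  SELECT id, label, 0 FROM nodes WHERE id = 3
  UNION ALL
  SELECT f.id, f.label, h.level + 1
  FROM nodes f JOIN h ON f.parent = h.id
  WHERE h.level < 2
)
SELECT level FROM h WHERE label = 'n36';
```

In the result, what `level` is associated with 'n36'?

Base: id=3 (n23) at level 0.
Iteration 1: rows with parent in {3} -> n25 (id 4, level 1).
Iteration 2: rows with parent in {4} -> n36 (id 6, level 2).
Iteration 3: level < 2 fails for all current rows; recursion stops.

2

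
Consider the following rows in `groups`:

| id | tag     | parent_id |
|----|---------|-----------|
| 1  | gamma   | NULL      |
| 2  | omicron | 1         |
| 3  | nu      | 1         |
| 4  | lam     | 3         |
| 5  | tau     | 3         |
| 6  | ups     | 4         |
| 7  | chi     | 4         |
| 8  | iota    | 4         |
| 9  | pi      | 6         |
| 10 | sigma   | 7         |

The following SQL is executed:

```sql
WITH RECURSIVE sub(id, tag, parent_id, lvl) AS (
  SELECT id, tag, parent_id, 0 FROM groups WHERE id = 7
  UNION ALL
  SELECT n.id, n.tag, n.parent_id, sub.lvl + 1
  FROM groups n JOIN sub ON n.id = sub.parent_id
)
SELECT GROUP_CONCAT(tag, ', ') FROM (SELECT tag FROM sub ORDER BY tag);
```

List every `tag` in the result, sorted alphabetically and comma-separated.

Base: id=7 (chi), parent_id=4, lvl 0.
Iteration 1: join on id=4 -> lam (id 4, parent_id=3, lvl 1).
Iteration 2: join on id=3 -> nu (id 3, parent_id=1, lvl 2).
Iteration 3: join on id=1 -> gamma (id 1, parent_id=NULL, lvl 3).
Iteration 4: parent_id is NULL; no match; recursion stops.

chi, gamma, lam, nu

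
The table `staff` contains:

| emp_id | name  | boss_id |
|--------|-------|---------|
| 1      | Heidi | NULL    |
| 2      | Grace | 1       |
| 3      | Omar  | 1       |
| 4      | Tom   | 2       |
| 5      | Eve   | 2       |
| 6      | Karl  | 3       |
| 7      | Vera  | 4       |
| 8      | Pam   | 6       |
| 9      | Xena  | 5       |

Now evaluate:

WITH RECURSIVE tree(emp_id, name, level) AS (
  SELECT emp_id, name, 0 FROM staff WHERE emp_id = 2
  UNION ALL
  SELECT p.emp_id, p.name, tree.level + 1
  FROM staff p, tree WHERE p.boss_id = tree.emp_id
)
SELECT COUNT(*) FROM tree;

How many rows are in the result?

Base: emp_id=2 (Grace) at level 0.
Iteration 1: rows with boss_id in {2} -> Tom (id 4, level 1), Eve (id 5, level 1).
Iteration 2: rows with boss_id in {4,5} -> Vera (id 7, level 2), Xena (id 9, level 2).
Iteration 3: no rows with boss_id in {7,9}; recursion stops.
Total rows emitted: 5.

5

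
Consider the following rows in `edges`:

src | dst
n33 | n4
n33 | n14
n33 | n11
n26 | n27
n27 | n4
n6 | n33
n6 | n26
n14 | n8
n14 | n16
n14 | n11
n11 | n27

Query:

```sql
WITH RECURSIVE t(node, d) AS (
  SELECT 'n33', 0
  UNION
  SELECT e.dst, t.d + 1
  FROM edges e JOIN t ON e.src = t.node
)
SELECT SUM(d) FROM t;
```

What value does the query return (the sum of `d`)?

21

Base: (n33, d=0).
Iteration 1: edges from {n33} -> (n11, d=1), (n14, d=1), (n4, d=1).
Iteration 2: edges from {n11,n14,n4} -> (n11, d=2), (n16, d=2), (n27, d=2), (n8, d=2).
Iteration 3: edges from {n11,n16,n27,n8} -> (n27, d=3), (n4, d=3).
Iteration 4: edges from {n27,n4} -> (n4, d=4).
Iteration 5: no outgoing edges from {n4}; recursion stops.
SUM(d) = 0 + 1 + 1 + 1 + 2 + 2 + 2 + 2 + 3 + 3 + 4 = 21.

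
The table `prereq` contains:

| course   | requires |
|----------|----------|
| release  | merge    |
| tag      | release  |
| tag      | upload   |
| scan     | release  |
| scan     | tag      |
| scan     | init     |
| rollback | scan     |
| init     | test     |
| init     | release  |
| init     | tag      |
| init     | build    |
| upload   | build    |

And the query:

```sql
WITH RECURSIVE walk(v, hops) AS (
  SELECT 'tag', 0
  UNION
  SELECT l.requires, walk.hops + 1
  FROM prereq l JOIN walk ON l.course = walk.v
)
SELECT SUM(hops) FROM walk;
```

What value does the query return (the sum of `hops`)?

Base: (tag, hops=0).
Iteration 1: edges from {tag} -> (release, hops=1), (upload, hops=1).
Iteration 2: edges from {release,upload} -> (build, hops=2), (merge, hops=2).
Iteration 3: no outgoing edges from {build,merge}; recursion stops.
SUM(hops) = 0 + 1 + 1 + 2 + 2 = 6.

6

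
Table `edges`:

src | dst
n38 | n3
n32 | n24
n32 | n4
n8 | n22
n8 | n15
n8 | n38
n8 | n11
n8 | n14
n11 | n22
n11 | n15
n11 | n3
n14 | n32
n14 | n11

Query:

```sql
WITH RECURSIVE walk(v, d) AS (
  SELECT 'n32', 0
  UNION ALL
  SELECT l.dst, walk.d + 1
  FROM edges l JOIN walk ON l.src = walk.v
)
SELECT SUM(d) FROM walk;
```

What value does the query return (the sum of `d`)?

Base: (n32, d=0).
Iteration 1: edges from {n32} -> (n24, d=1), (n4, d=1).
Iteration 2: no outgoing edges from {n24,n4}; recursion stops.
SUM(d) = 0 + 1 + 1 = 2.

2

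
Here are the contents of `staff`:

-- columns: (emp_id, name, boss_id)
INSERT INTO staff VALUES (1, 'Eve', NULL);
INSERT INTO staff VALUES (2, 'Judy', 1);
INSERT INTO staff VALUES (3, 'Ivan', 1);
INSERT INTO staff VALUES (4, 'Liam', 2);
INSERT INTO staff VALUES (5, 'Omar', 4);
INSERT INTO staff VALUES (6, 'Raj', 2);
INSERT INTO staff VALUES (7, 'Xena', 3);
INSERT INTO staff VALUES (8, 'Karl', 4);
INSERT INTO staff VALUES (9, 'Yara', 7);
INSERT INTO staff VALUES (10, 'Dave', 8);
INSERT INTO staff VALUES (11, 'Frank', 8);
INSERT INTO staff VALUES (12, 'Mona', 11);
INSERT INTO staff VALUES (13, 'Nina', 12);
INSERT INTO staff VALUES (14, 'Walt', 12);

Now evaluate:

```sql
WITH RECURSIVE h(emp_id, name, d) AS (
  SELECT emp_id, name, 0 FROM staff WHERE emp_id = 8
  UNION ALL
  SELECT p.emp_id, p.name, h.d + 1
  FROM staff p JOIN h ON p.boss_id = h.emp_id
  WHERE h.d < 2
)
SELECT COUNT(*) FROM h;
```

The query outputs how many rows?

Base: emp_id=8 (Karl) at d 0.
Iteration 1: rows with boss_id in {8} -> Dave (id 10, d 1), Frank (id 11, d 1).
Iteration 2: rows with boss_id in {10,11} -> Mona (id 12, d 2).
Iteration 3: d < 2 fails for all current rows; recursion stops.
Total rows emitted: 4.

4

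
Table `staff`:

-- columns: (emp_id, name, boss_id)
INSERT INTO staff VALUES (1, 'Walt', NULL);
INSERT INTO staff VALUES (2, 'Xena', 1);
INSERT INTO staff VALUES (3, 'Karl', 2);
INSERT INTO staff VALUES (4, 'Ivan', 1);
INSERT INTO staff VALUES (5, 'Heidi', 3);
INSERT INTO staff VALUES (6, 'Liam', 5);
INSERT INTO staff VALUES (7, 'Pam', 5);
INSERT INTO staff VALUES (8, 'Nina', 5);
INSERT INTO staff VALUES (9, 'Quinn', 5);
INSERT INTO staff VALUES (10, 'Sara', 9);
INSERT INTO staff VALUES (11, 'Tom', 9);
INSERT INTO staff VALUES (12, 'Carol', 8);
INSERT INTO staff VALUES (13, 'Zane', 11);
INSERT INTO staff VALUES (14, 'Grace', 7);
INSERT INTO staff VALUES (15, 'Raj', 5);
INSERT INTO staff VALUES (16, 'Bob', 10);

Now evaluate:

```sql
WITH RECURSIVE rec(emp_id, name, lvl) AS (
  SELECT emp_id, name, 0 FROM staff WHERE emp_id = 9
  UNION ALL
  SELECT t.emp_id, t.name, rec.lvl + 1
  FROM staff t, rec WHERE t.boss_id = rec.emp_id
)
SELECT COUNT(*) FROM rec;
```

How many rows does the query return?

5

Base: emp_id=9 (Quinn) at lvl 0.
Iteration 1: rows with boss_id in {9} -> Sara (id 10, lvl 1), Tom (id 11, lvl 1).
Iteration 2: rows with boss_id in {10,11} -> Zane (id 13, lvl 2), Bob (id 16, lvl 2).
Iteration 3: no rows with boss_id in {13,16}; recursion stops.
Total rows emitted: 5.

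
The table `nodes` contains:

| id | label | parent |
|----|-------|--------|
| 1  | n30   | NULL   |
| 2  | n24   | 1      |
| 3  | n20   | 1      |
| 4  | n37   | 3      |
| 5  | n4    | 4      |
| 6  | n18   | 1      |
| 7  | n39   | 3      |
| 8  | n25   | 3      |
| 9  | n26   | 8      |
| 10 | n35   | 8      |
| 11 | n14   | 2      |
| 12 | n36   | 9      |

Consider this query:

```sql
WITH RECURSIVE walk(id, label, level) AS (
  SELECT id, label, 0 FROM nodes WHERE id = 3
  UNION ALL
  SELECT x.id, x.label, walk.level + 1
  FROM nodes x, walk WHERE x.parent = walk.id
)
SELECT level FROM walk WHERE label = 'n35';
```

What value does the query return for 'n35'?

Base: id=3 (n20) at level 0.
Iteration 1: rows with parent in {3} -> n37 (id 4, level 1), n39 (id 7, level 1), n25 (id 8, level 1).
Iteration 2: rows with parent in {4,7,8} -> n4 (id 5, level 2), n26 (id 9, level 2), n35 (id 10, level 2).
Iteration 3: rows with parent in {5,9,10} -> n36 (id 12, level 3).
Iteration 4: no rows with parent in {12}; recursion stops.

2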